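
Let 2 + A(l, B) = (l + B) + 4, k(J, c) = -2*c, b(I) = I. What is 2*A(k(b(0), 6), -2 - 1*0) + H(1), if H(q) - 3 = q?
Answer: -20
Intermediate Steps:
H(q) = 3 + q
A(l, B) = 2 + B + l (A(l, B) = -2 + ((l + B) + 4) = -2 + ((B + l) + 4) = -2 + (4 + B + l) = 2 + B + l)
2*A(k(b(0), 6), -2 - 1*0) + H(1) = 2*(2 + (-2 - 1*0) - 2*6) + (3 + 1) = 2*(2 + (-2 + 0) - 12) + 4 = 2*(2 - 2 - 12) + 4 = 2*(-12) + 4 = -24 + 4 = -20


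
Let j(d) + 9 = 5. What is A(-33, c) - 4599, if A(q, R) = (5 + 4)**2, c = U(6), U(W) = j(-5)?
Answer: -4518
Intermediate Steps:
j(d) = -4 (j(d) = -9 + 5 = -4)
U(W) = -4
c = -4
A(q, R) = 81 (A(q, R) = 9**2 = 81)
A(-33, c) - 4599 = 81 - 4599 = -4518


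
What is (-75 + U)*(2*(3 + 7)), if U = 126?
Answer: 1020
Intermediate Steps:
(-75 + U)*(2*(3 + 7)) = (-75 + 126)*(2*(3 + 7)) = 51*(2*10) = 51*20 = 1020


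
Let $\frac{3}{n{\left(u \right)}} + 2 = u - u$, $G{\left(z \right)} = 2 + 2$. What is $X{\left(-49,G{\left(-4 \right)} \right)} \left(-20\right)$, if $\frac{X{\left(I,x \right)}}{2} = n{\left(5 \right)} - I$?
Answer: $-1900$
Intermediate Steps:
$G{\left(z \right)} = 4$
$n{\left(u \right)} = - \frac{3}{2}$ ($n{\left(u \right)} = \frac{3}{-2 + \left(u - u\right)} = \frac{3}{-2 + 0} = \frac{3}{-2} = 3 \left(- \frac{1}{2}\right) = - \frac{3}{2}$)
$X{\left(I,x \right)} = -3 - 2 I$ ($X{\left(I,x \right)} = 2 \left(- \frac{3}{2} - I\right) = -3 - 2 I$)
$X{\left(-49,G{\left(-4 \right)} \right)} \left(-20\right) = \left(-3 - -98\right) \left(-20\right) = \left(-3 + 98\right) \left(-20\right) = 95 \left(-20\right) = -1900$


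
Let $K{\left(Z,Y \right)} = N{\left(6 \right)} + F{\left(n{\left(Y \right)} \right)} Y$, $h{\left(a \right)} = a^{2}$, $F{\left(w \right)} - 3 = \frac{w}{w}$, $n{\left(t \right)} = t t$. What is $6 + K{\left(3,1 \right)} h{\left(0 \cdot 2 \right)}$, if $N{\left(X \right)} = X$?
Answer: $6$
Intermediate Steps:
$n{\left(t \right)} = t^{2}$
$F{\left(w \right)} = 4$ ($F{\left(w \right)} = 3 + \frac{w}{w} = 3 + 1 = 4$)
$K{\left(Z,Y \right)} = 6 + 4 Y$
$6 + K{\left(3,1 \right)} h{\left(0 \cdot 2 \right)} = 6 + \left(6 + 4 \cdot 1\right) \left(0 \cdot 2\right)^{2} = 6 + \left(6 + 4\right) 0^{2} = 6 + 10 \cdot 0 = 6 + 0 = 6$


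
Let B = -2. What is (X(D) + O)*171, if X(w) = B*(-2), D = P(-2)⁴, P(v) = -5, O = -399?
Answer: -67545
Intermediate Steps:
D = 625 (D = (-5)⁴ = 625)
X(w) = 4 (X(w) = -2*(-2) = 4)
(X(D) + O)*171 = (4 - 399)*171 = -395*171 = -67545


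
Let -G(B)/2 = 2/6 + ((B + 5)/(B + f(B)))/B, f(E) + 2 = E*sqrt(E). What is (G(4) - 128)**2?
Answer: 60016009/3600 ≈ 16671.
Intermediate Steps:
f(E) = -2 + E**(3/2) (f(E) = -2 + E*sqrt(E) = -2 + E**(3/2))
G(B) = -2/3 - 2*(5 + B)/(B*(-2 + B + B**(3/2))) (G(B) = -2*(2/6 + ((B + 5)/(B + (-2 + B**(3/2))))/B) = -2*(2*(1/6) + ((5 + B)/(-2 + B + B**(3/2)))/B) = -2*(1/3 + ((5 + B)/(-2 + B + B**(3/2)))/B) = -2*(1/3 + (5 + B)/(B*(-2 + B + B**(3/2)))) = -2/3 - 2*(5 + B)/(B*(-2 + B + B**(3/2))))
(G(4) - 128)**2 = ((2/3)*(-15 - 1*4**2 - 3*4 - 1*4*(-2 + 4**(3/2)))/(4*(-2 + 4 + 4**(3/2))) - 128)**2 = ((2/3)*(1/4)*(-15 - 1*16 - 12 - 1*4*(-2 + 8))/(-2 + 4 + 8) - 128)**2 = ((2/3)*(1/4)*(-15 - 16 - 12 - 1*4*6)/10 - 128)**2 = ((2/3)*(1/4)*(1/10)*(-15 - 16 - 12 - 24) - 128)**2 = ((2/3)*(1/4)*(1/10)*(-67) - 128)**2 = (-67/60 - 128)**2 = (-7747/60)**2 = 60016009/3600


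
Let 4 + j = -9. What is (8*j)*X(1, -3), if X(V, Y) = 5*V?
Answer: -520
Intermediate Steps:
j = -13 (j = -4 - 9 = -13)
(8*j)*X(1, -3) = (8*(-13))*(5*1) = -104*5 = -520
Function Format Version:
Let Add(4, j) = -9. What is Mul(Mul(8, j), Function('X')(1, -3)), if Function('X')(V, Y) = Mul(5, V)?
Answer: -520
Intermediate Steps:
j = -13 (j = Add(-4, -9) = -13)
Mul(Mul(8, j), Function('X')(1, -3)) = Mul(Mul(8, -13), Mul(5, 1)) = Mul(-104, 5) = -520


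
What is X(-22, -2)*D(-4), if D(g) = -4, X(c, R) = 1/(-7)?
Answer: 4/7 ≈ 0.57143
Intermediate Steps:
X(c, R) = -1/7
X(-22, -2)*D(-4) = -1/7*(-4) = 4/7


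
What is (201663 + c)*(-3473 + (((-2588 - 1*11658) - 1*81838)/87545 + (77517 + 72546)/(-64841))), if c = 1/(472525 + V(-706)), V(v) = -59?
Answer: -940110845654815285723138/1340977887165385 ≈ -7.0106e+8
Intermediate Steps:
c = 1/472466 (c = 1/(472525 - 59) = 1/472466 ≈ 2.1166e-6)
(201663 + c)*(-3473 + (((-2588 - 1*11658) - 1*81838)/87545 + (77517 + 72546)/(-64841))) = (201663 + 1/472466)*(-3473 + (((-2588 - 1*11658) - 1*81838)/87545 + (77517 + 72546)/(-64841))) = 95278910959*(-3473 + (((-2588 - 11658) - 81838)*(1/87545) + 150063*(-1/64841)))/472466 = 95278910959*(-3473 + ((-14246 - 81838)*(1/87545) - 150063/64841))/472466 = 95278910959*(-3473 + (-96084*1/87545 - 150063/64841))/472466 = 95278910959*(-3473 + (-96084/87545 - 150063/64841))/472466 = 95278910959*(-3473 - 19367447979/5676505345)/472466 = (95278910959/472466)*(-19733870511164/5676505345) = -940110845654815285723138/1340977887165385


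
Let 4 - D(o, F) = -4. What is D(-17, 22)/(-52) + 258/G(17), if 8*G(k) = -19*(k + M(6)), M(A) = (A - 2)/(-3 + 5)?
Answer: -27554/4693 ≈ -5.8713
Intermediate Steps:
M(A) = -1 + A/2 (M(A) = (-2 + A)/2 = (-2 + A)*(½) = -1 + A/2)
D(o, F) = 8 (D(o, F) = 4 - 1*(-4) = 4 + 4 = 8)
G(k) = -19/4 - 19*k/8 (G(k) = (-19*(k + (-1 + (½)*6)))/8 = (-19*(k + (-1 + 3)))/8 = (-19*(k + 2))/8 = (-19*(2 + k))/8 = (-38 - 19*k)/8 = -19/4 - 19*k/8)
D(-17, 22)/(-52) + 258/G(17) = 8/(-52) + 258/(-19/4 - 19/8*17) = 8*(-1/52) + 258/(-19/4 - 323/8) = -2/13 + 258/(-361/8) = -2/13 + 258*(-8/361) = -2/13 - 2064/361 = -27554/4693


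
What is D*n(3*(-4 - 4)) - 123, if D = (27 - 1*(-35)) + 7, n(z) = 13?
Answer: 774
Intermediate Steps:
D = 69 (D = (27 + 35) + 7 = 62 + 7 = 69)
D*n(3*(-4 - 4)) - 123 = 69*13 - 123 = 897 - 123 = 774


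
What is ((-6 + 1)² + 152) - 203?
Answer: -26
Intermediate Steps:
((-6 + 1)² + 152) - 203 = ((-5)² + 152) - 203 = (25 + 152) - 203 = 177 - 203 = -26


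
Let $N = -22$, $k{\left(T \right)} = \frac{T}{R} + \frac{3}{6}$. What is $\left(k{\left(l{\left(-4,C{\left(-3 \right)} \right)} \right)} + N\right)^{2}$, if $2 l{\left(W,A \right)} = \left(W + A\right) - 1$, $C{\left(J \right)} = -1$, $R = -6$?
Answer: $441$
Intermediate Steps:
$l{\left(W,A \right)} = - \frac{1}{2} + \frac{A}{2} + \frac{W}{2}$ ($l{\left(W,A \right)} = \frac{\left(W + A\right) - 1}{2} = \frac{\left(A + W\right) - 1}{2} = \frac{-1 + A + W}{2} = - \frac{1}{2} + \frac{A}{2} + \frac{W}{2}$)
$k{\left(T \right)} = \frac{1}{2} - \frac{T}{6}$ ($k{\left(T \right)} = \frac{T}{-6} + \frac{3}{6} = T \left(- \frac{1}{6}\right) + 3 \cdot \frac{1}{6} = - \frac{T}{6} + \frac{1}{2} = \frac{1}{2} - \frac{T}{6}$)
$\left(k{\left(l{\left(-4,C{\left(-3 \right)} \right)} \right)} + N\right)^{2} = \left(\left(\frac{1}{2} - \frac{- \frac{1}{2} + \frac{1}{2} \left(-1\right) + \frac{1}{2} \left(-4\right)}{6}\right) - 22\right)^{2} = \left(\left(\frac{1}{2} - \frac{- \frac{1}{2} - \frac{1}{2} - 2}{6}\right) - 22\right)^{2} = \left(\left(\frac{1}{2} - - \frac{1}{2}\right) - 22\right)^{2} = \left(\left(\frac{1}{2} + \frac{1}{2}\right) - 22\right)^{2} = \left(1 - 22\right)^{2} = \left(-21\right)^{2} = 441$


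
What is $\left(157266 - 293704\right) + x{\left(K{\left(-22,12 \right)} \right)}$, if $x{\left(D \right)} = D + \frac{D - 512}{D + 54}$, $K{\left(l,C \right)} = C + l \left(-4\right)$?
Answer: $- \frac{10498232}{77} \approx -1.3634 \cdot 10^{5}$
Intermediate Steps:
$K{\left(l,C \right)} = C - 4 l$
$x{\left(D \right)} = D + \frac{-512 + D}{54 + D}$
$\left(157266 - 293704\right) + x{\left(K{\left(-22,12 \right)} \right)} = \left(157266 - 293704\right) + \frac{-512 + \left(12 - -88\right)^{2} + 55 \left(12 - -88\right)}{54 + \left(12 - -88\right)} = -136438 + \frac{-512 + \left(12 + 88\right)^{2} + 55 \left(12 + 88\right)}{54 + \left(12 + 88\right)} = -136438 + \frac{-512 + 100^{2} + 55 \cdot 100}{54 + 100} = -136438 + \frac{-512 + 10000 + 5500}{154} = -136438 + \frac{1}{154} \cdot 14988 = -136438 + \frac{7494}{77} = - \frac{10498232}{77}$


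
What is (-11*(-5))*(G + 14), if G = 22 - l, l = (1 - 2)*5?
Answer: 2255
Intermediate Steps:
l = -5 (l = -1*5 = -5)
G = 27 (G = 22 - 1*(-5) = 22 + 5 = 27)
(-11*(-5))*(G + 14) = (-11*(-5))*(27 + 14) = 55*41 = 2255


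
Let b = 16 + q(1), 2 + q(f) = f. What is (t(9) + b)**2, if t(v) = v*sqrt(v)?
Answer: 1764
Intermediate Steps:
q(f) = -2 + f
t(v) = v**(3/2)
b = 15 (b = 16 + (-2 + 1) = 16 - 1 = 15)
(t(9) + b)**2 = (9**(3/2) + 15)**2 = (27 + 15)**2 = 42**2 = 1764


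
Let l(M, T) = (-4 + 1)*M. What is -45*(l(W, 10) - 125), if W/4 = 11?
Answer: 11565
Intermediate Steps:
W = 44 (W = 4*11 = 44)
l(M, T) = -3*M
-45*(l(W, 10) - 125) = -45*(-3*44 - 125) = -45*(-132 - 125) = -45*(-257) = 11565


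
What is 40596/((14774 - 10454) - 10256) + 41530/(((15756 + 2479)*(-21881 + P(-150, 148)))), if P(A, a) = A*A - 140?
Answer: -2531013419/370345556 ≈ -6.8342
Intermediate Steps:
P(A, a) = -140 + A**2 (P(A, a) = A**2 - 140 = -140 + A**2)
40596/((14774 - 10454) - 10256) + 41530/(((15756 + 2479)*(-21881 + P(-150, 148)))) = 40596/((14774 - 10454) - 10256) + 41530/(((15756 + 2479)*(-21881 + (-140 + (-150)**2)))) = 40596/(4320 - 10256) + 41530/((18235*(-21881 + (-140 + 22500)))) = 40596/(-5936) + 41530/((18235*(-21881 + 22360))) = 40596*(-1/5936) + 41530/((18235*479)) = -10149/1484 + 41530/8734565 = -10149/1484 + 41530*(1/8734565) = -10149/1484 + 8306/1746913 = -2531013419/370345556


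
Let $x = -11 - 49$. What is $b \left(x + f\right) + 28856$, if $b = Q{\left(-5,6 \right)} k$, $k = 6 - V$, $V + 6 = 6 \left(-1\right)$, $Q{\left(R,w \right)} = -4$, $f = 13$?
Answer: $32240$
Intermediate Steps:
$x = -60$ ($x = -11 - 49 = -60$)
$V = -12$ ($V = -6 + 6 \left(-1\right) = -6 - 6 = -12$)
$k = 18$ ($k = 6 - -12 = 6 + 12 = 18$)
$b = -72$ ($b = \left(-4\right) 18 = -72$)
$b \left(x + f\right) + 28856 = - 72 \left(-60 + 13\right) + 28856 = \left(-72\right) \left(-47\right) + 28856 = 3384 + 28856 = 32240$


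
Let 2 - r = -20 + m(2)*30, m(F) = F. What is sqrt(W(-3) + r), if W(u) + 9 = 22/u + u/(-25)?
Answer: I*sqrt(12198)/15 ≈ 7.363*I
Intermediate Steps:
W(u) = -9 + 22/u - u/25 (W(u) = -9 + (22/u + u/(-25)) = -9 + (22/u + u*(-1/25)) = -9 + (22/u - u/25) = -9 + 22/u - u/25)
r = -38 (r = 2 - (-20 + 2*30) = 2 - (-20 + 60) = 2 - 1*40 = 2 - 40 = -38)
sqrt(W(-3) + r) = sqrt((-9 + 22/(-3) - 1/25*(-3)) - 38) = sqrt((-9 + 22*(-1/3) + 3/25) - 38) = sqrt((-9 - 22/3 + 3/25) - 38) = sqrt(-1216/75 - 38) = sqrt(-4066/75) = I*sqrt(12198)/15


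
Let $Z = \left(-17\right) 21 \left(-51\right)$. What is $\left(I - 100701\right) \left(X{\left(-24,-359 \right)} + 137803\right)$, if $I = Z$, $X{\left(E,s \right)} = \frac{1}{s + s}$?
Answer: $- \frac{4081083483591}{359} \approx -1.1368 \cdot 10^{10}$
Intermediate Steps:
$X{\left(E,s \right)} = \frac{1}{2 s}$
$Z = 18207$ ($Z = \left(-357\right) \left(-51\right) = 18207$)
$I = 18207$
$\left(I - 100701\right) \left(X{\left(-24,-359 \right)} + 137803\right) = \left(18207 - 100701\right) \left(\frac{1}{2 \left(-359\right)} + 137803\right) = - 82494 \left(\frac{1}{2} \left(- \frac{1}{359}\right) + 137803\right) = - 82494 \left(- \frac{1}{718} + 137803\right) = \left(-82494\right) \frac{98942553}{718} = - \frac{4081083483591}{359}$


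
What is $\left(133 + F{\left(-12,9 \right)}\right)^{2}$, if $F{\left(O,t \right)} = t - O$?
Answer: $23716$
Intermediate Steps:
$\left(133 + F{\left(-12,9 \right)}\right)^{2} = \left(133 + \left(9 - -12\right)\right)^{2} = \left(133 + \left(9 + 12\right)\right)^{2} = \left(133 + 21\right)^{2} = 154^{2} = 23716$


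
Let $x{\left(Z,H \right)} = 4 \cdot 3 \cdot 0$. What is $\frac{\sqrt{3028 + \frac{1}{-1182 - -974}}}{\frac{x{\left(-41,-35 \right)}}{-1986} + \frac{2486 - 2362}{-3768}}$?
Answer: $- \frac{471 \sqrt{8187699}}{806} \approx -1672.1$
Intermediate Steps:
$x{\left(Z,H \right)} = 0$ ($x{\left(Z,H \right)} = 12 \cdot 0 = 0$)
$\frac{\sqrt{3028 + \frac{1}{-1182 - -974}}}{\frac{x{\left(-41,-35 \right)}}{-1986} + \frac{2486 - 2362}{-3768}} = \frac{\sqrt{3028 + \frac{1}{-1182 - -974}}}{\frac{0}{-1986} + \frac{2486 - 2362}{-3768}} = \frac{\sqrt{3028 + \frac{1}{-1182 + 974}}}{0 \left(- \frac{1}{1986}\right) + \left(2486 - 2362\right) \left(- \frac{1}{3768}\right)} = \frac{\sqrt{3028 + \frac{1}{-208}}}{0 + 124 \left(- \frac{1}{3768}\right)} = \frac{\sqrt{3028 - \frac{1}{208}}}{0 - \frac{31}{942}} = \frac{\sqrt{\frac{629823}{208}}}{- \frac{31}{942}} = \frac{\sqrt{8187699}}{52} \left(- \frac{942}{31}\right) = - \frac{471 \sqrt{8187699}}{806}$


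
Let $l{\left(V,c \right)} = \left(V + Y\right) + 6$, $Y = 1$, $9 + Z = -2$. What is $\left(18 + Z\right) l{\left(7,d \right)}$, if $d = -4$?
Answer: $98$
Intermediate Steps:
$Z = -11$ ($Z = -9 - 2 = -11$)
$l{\left(V,c \right)} = 7 + V$ ($l{\left(V,c \right)} = \left(V + 1\right) + 6 = \left(1 + V\right) + 6 = 7 + V$)
$\left(18 + Z\right) l{\left(7,d \right)} = \left(18 - 11\right) \left(7 + 7\right) = 7 \cdot 14 = 98$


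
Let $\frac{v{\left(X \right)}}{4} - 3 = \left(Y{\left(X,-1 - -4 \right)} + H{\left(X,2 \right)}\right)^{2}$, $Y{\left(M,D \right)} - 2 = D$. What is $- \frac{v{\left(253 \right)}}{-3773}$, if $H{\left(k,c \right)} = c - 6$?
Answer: $\frac{16}{3773} \approx 0.0042407$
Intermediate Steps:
$Y{\left(M,D \right)} = 2 + D$
$H{\left(k,c \right)} = -6 + c$ ($H{\left(k,c \right)} = c - 6 = -6 + c$)
$v{\left(X \right)} = 16$ ($v{\left(X \right)} = 12 + 4 \left(\left(2 - -3\right) + \left(-6 + 2\right)\right)^{2} = 12 + 4 \left(\left(2 + \left(-1 + 4\right)\right) - 4\right)^{2} = 12 + 4 \left(\left(2 + 3\right) - 4\right)^{2} = 12 + 4 \left(5 - 4\right)^{2} = 12 + 4 \cdot 1^{2} = 12 + 4 \cdot 1 = 12 + 4 = 16$)
$- \frac{v{\left(253 \right)}}{-3773} = - \frac{16}{-3773} = - \frac{16 \left(-1\right)}{3773} = \left(-1\right) \left(- \frac{16}{3773}\right) = \frac{16}{3773}$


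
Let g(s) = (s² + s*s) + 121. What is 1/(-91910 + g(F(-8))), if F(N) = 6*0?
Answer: -1/91789 ≈ -1.0895e-5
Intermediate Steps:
F(N) = 0
g(s) = 121 + 2*s² (g(s) = (s² + s²) + 121 = 2*s² + 121 = 121 + 2*s²)
1/(-91910 + g(F(-8))) = 1/(-91910 + (121 + 2*0²)) = 1/(-91910 + (121 + 2*0)) = 1/(-91910 + (121 + 0)) = 1/(-91910 + 121) = 1/(-91789) = -1/91789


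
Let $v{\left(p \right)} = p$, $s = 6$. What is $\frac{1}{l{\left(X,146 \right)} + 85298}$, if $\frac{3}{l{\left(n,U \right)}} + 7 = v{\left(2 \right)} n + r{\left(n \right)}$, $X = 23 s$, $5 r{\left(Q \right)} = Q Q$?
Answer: $\frac{20389}{1739140937} \approx 1.1724 \cdot 10^{-5}$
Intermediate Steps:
$r{\left(Q \right)} = \frac{Q^{2}}{5}$ ($r{\left(Q \right)} = \frac{Q Q}{5} = \frac{Q^{2}}{5}$)
$X = 138$ ($X = 23 \cdot 6 = 138$)
$l{\left(n,U \right)} = \frac{3}{-7 + 2 n + \frac{n^{2}}{5}}$ ($l{\left(n,U \right)} = \frac{3}{-7 + \left(2 n + \frac{n^{2}}{5}\right)} = \frac{3}{-7 + 2 n + \frac{n^{2}}{5}}$)
$\frac{1}{l{\left(X,146 \right)} + 85298} = \frac{1}{\frac{15}{-35 + 138^{2} + 10 \cdot 138} + 85298} = \frac{1}{\frac{15}{-35 + 19044 + 1380} + 85298} = \frac{1}{\frac{15}{20389} + 85298} = \frac{1}{\frac{1739140937}{20389}} = \frac{20389}{1739140937}$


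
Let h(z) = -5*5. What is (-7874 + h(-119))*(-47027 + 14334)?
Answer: 258242007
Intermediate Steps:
h(z) = -25
(-7874 + h(-119))*(-47027 + 14334) = (-7874 - 25)*(-47027 + 14334) = -7899*(-32693) = 258242007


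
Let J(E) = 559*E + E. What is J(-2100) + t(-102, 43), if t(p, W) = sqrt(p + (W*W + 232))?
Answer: -1176000 + sqrt(1979) ≈ -1.1760e+6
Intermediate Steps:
J(E) = 560*E
t(p, W) = sqrt(232 + p + W**2) (t(p, W) = sqrt(p + (W**2 + 232)) = sqrt(p + (232 + W**2)) = sqrt(232 + p + W**2))
J(-2100) + t(-102, 43) = 560*(-2100) + sqrt(232 - 102 + 43**2) = -1176000 + sqrt(232 - 102 + 1849) = -1176000 + sqrt(1979)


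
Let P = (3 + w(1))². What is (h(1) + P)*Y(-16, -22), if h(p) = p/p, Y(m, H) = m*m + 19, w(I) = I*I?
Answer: 4675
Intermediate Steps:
w(I) = I²
Y(m, H) = 19 + m² (Y(m, H) = m² + 19 = 19 + m²)
h(p) = 1
P = 16 (P = (3 + 1²)² = (3 + 1)² = 4² = 16)
(h(1) + P)*Y(-16, -22) = (1 + 16)*(19 + (-16)²) = 17*(19 + 256) = 17*275 = 4675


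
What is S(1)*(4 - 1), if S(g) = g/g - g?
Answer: 0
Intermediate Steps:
S(g) = 1 - g
S(1)*(4 - 1) = (1 - 1*1)*(4 - 1) = (1 - 1)*3 = 0*3 = 0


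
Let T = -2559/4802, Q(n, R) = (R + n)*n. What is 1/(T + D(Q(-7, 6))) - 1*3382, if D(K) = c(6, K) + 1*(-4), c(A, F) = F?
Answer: -40061752/11847 ≈ -3381.6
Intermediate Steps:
Q(n, R) = n*(R + n)
D(K) = -4 + K (D(K) = K + 1*(-4) = K - 4 = -4 + K)
T = -2559/4802 (T = -2559*1/4802 = -2559/4802 ≈ -0.53290)
1/(T + D(Q(-7, 6))) - 1*3382 = 1/(-2559/4802 + (-4 - 7*(6 - 7))) - 1*3382 = 1/(-2559/4802 + (-4 - 7*(-1))) - 3382 = 1/(-2559/4802 + (-4 + 7)) - 3382 = 1/(-2559/4802 + 3) - 3382 = 1/(11847/4802) - 3382 = 4802/11847 - 3382 = -40061752/11847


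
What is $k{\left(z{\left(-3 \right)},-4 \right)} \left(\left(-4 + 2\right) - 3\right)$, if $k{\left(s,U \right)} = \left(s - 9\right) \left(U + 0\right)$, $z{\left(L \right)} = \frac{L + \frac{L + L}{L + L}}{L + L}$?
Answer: $- \frac{520}{3} \approx -173.33$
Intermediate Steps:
$z{\left(L \right)} = \frac{1 + L}{2 L}$ ($z{\left(L \right)} = \frac{L + \frac{2 L}{2 L}}{2 L} = \left(L + 2 L \frac{1}{2 L}\right) \frac{1}{2 L} = \left(L + 1\right) \frac{1}{2 L} = \left(1 + L\right) \frac{1}{2 L} = \frac{1 + L}{2 L}$)
$k{\left(s,U \right)} = U \left(-9 + s\right)$ ($k{\left(s,U \right)} = \left(-9 + s\right) U = U \left(-9 + s\right)$)
$k{\left(z{\left(-3 \right)},-4 \right)} \left(\left(-4 + 2\right) - 3\right) = - 4 \left(-9 + \frac{1 - 3}{2 \left(-3\right)}\right) \left(\left(-4 + 2\right) - 3\right) = - 4 \left(-9 + \frac{1}{2} \left(- \frac{1}{3}\right) \left(-2\right)\right) \left(-2 - 3\right) = - 4 \left(-9 + \frac{1}{3}\right) \left(-5\right) = \left(-4\right) \left(- \frac{26}{3}\right) \left(-5\right) = \frac{104}{3} \left(-5\right) = - \frac{520}{3}$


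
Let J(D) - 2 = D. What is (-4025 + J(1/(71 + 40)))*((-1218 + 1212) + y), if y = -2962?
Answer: 1325366336/111 ≈ 1.1940e+7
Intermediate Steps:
J(D) = 2 + D
(-4025 + J(1/(71 + 40)))*((-1218 + 1212) + y) = (-4025 + (2 + 1/(71 + 40)))*((-1218 + 1212) - 2962) = (-4025 + (2 + 1/111))*(-6 - 2962) = (-4025 + (2 + 1/111))*(-2968) = (-4025 + 223/111)*(-2968) = -446552/111*(-2968) = 1325366336/111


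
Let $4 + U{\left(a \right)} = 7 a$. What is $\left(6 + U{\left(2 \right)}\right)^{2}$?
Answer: $256$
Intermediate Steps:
$U{\left(a \right)} = -4 + 7 a$
$\left(6 + U{\left(2 \right)}\right)^{2} = \left(6 + \left(-4 + 7 \cdot 2\right)\right)^{2} = \left(6 + \left(-4 + 14\right)\right)^{2} = \left(6 + 10\right)^{2} = 16^{2} = 256$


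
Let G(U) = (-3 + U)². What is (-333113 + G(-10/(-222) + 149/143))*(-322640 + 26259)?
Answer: 24874548242711160112/251952129 ≈ 9.8727e+10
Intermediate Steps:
(-333113 + G(-10/(-222) + 149/143))*(-322640 + 26259) = (-333113 + (-3 + (-10/(-222) + 149/143))²)*(-322640 + 26259) = (-333113 + (-3 + (-10*(-1/222) + 149*(1/143)))²)*(-296381) = (-333113 + (-3 + (5/111 + 149/143))²)*(-296381) = (-333113 + (-3 + 17254/15873)²)*(-296381) = (-333113 + (-30365/15873)²)*(-296381) = (-333113 + 922033225/251952129)*(-296381) = -83927607514352/251952129*(-296381) = 24874548242711160112/251952129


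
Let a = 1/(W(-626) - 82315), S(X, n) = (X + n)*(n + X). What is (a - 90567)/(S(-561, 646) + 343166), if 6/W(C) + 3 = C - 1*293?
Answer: -3436765693067/13296363662238 ≈ -0.25847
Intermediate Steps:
S(X, n) = (X + n)² (S(X, n) = (X + n)*(X + n) = (X + n)²)
W(C) = 6/(-296 + C) (W(C) = 6/(-3 + (C - 1*293)) = 6/(-3 + (C - 293)) = 6/(-3 + (-293 + C)) = 6/(-296 + C))
a = -461/37947218 (a = 1/(6/(-296 - 626) - 82315) = 1/(6/(-922) - 82315) = 1/(6*(-1/922) - 82315) = 1/(-3/461 - 82315) = 1/(-37947218/461) = -461/37947218 ≈ -1.2148e-5)
(a - 90567)/(S(-561, 646) + 343166) = (-461/37947218 - 90567)/((-561 + 646)² + 343166) = -3436765693067/(37947218*(85² + 343166)) = -3436765693067/(37947218*(7225 + 343166)) = -3436765693067/37947218/350391 = -3436765693067/37947218*1/350391 = -3436765693067/13296363662238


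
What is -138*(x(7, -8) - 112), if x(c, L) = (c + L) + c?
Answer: 14628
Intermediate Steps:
x(c, L) = L + 2*c (x(c, L) = (L + c) + c = L + 2*c)
-138*(x(7, -8) - 112) = -138*((-8 + 2*7) - 112) = -138*((-8 + 14) - 112) = -138*(6 - 112) = -138*(-106) = 14628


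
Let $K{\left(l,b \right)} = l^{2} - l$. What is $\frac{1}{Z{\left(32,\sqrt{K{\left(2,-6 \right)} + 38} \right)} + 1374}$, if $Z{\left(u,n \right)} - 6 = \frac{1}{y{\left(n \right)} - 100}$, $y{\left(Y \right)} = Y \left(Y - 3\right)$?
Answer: $\frac{4471140}{6170090401} - \frac{6 \sqrt{10}}{6170090401} \approx 0.00072464$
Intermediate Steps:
$y{\left(Y \right)} = Y \left(-3 + Y\right)$
$Z{\left(u,n \right)} = 6 + \frac{1}{-100 + n \left(-3 + n\right)}$ ($Z{\left(u,n \right)} = 6 + \frac{1}{n \left(-3 + n\right) - 100} = 6 + \frac{1}{-100 + n \left(-3 + n\right)}$)
$\frac{1}{Z{\left(32,\sqrt{K{\left(2,-6 \right)} + 38} \right)} + 1374} = \frac{1}{\frac{-599 + 6 \sqrt{2 \left(-1 + 2\right) + 38} \left(-3 + \sqrt{2 \left(-1 + 2\right) + 38}\right)}{-100 + \sqrt{2 \left(-1 + 2\right) + 38} \left(-3 + \sqrt{2 \left(-1 + 2\right) + 38}\right)} + 1374} = \frac{1}{\frac{-599 + 6 \sqrt{2 \cdot 1 + 38} \left(-3 + \sqrt{2 \cdot 1 + 38}\right)}{-100 + \sqrt{2 \cdot 1 + 38} \left(-3 + \sqrt{2 \cdot 1 + 38}\right)} + 1374} = \frac{1}{\frac{-599 + 6 \sqrt{2 + 38} \left(-3 + \sqrt{2 + 38}\right)}{-100 + \sqrt{2 + 38} \left(-3 + \sqrt{2 + 38}\right)} + 1374} = \frac{1}{\frac{-599 + 6 \sqrt{40} \left(-3 + \sqrt{40}\right)}{-100 + \sqrt{40} \left(-3 + \sqrt{40}\right)} + 1374} = \frac{1}{\frac{-599 + 6 \cdot 2 \sqrt{10} \left(-3 + 2 \sqrt{10}\right)}{-100 + 2 \sqrt{10} \left(-3 + 2 \sqrt{10}\right)} + 1374} = \frac{1}{\frac{-599 + 12 \sqrt{10} \left(-3 + 2 \sqrt{10}\right)}{-100 + 2 \sqrt{10} \left(-3 + 2 \sqrt{10}\right)} + 1374} = \frac{1}{1374 + \frac{-599 + 12 \sqrt{10} \left(-3 + 2 \sqrt{10}\right)}{-100 + 2 \sqrt{10} \left(-3 + 2 \sqrt{10}\right)}}$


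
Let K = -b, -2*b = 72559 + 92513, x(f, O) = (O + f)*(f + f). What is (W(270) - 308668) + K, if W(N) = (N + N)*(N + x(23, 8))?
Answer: 689708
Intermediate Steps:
x(f, O) = 2*f*(O + f) (x(f, O) = (O + f)*(2*f) = 2*f*(O + f))
b = -82536 (b = -(72559 + 92513)/2 = -½*165072 = -82536)
W(N) = 2*N*(1426 + N) (W(N) = (N + N)*(N + 2*23*(8 + 23)) = (2*N)*(N + 2*23*31) = (2*N)*(N + 1426) = (2*N)*(1426 + N) = 2*N*(1426 + N))
K = 82536 (K = -1*(-82536) = 82536)
(W(270) - 308668) + K = (2*270*(1426 + 270) - 308668) + 82536 = (2*270*1696 - 308668) + 82536 = (915840 - 308668) + 82536 = 607172 + 82536 = 689708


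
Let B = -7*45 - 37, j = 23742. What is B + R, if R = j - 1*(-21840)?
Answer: 45230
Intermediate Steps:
R = 45582 (R = 23742 - 1*(-21840) = 23742 + 21840 = 45582)
B = -352 (B = -315 - 37 = -352)
B + R = -352 + 45582 = 45230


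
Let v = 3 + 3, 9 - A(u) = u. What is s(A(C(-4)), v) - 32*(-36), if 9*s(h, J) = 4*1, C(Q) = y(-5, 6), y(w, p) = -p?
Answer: 10372/9 ≈ 1152.4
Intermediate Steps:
C(Q) = -6 (C(Q) = -1*6 = -6)
A(u) = 9 - u
v = 6
s(h, J) = 4/9 (s(h, J) = (4*1)/9 = (1/9)*4 = 4/9)
s(A(C(-4)), v) - 32*(-36) = 4/9 - 32*(-36) = 4/9 + 1152 = 10372/9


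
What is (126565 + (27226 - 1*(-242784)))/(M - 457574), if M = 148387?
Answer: -396575/309187 ≈ -1.2826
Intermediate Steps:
(126565 + (27226 - 1*(-242784)))/(M - 457574) = (126565 + (27226 - 1*(-242784)))/(148387 - 457574) = (126565 + (27226 + 242784))/(-309187) = (126565 + 270010)*(-1/309187) = 396575*(-1/309187) = -396575/309187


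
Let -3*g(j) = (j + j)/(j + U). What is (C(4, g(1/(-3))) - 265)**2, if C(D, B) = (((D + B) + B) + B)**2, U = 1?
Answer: 57600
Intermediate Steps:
g(j) = -2*j/(3*(1 + j)) (g(j) = -(j + j)/(3*(j + 1)) = -2*j/(3*(1 + j)))
C(D, B) = (D + 3*B)**2 (C(D, B) = (((B + D) + B) + B)**2 = ((D + 2*B) + B)**2 = (D + 3*B)**2)
(C(4, g(1/(-3))) - 265)**2 = ((4 + 3*(-2/(-3*(3 + 3/(-3)))))**2 - 265)**2 = ((4 + 3*(-2*(-1/3)/(3 + 3*(-1/3))))**2 - 265)**2 = ((4 + 3*(-2*(-1/3)/(3 - 1)))**2 - 265)**2 = ((4 + 3*(-2*(-1/3)/2))**2 - 265)**2 = ((4 + 3*(-2*(-1/3)*1/2))**2 - 265)**2 = ((4 + 3*(1/3))**2 - 265)**2 = ((4 + 1)**2 - 265)**2 = (5**2 - 265)**2 = (25 - 265)**2 = (-240)**2 = 57600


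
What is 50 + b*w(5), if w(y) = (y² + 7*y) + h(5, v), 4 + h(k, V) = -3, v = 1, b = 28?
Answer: 1534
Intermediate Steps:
h(k, V) = -7 (h(k, V) = -4 - 3 = -7)
w(y) = -7 + y² + 7*y (w(y) = (y² + 7*y) - 7 = -7 + y² + 7*y)
50 + b*w(5) = 50 + 28*(-7 + 5² + 7*5) = 50 + 28*(-7 + 25 + 35) = 50 + 28*53 = 50 + 1484 = 1534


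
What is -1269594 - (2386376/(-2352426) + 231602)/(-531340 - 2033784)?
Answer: -46713812927924545/36794295066 ≈ -1.2696e+6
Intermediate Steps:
-1269594 - (2386376/(-2352426) + 231602)/(-531340 - 2033784) = -1269594 - (2386376*(-1/2352426) + 231602)/(-2565124) = -1269594 - (-1193188/1176213 + 231602)*(-1)/2565124 = -1269594 - 272412090038*(-1)/(1176213*2565124) = -1269594 - 1*(-3322098659/36794295066) = -1269594 + 3322098659/36794295066 = -46713812927924545/36794295066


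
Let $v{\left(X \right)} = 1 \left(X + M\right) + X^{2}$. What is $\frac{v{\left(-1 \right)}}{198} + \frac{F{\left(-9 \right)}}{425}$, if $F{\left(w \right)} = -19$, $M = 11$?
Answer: $\frac{83}{7650} \approx 0.01085$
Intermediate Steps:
$v{\left(X \right)} = 11 + X + X^{2}$ ($v{\left(X \right)} = 1 \left(X + 11\right) + X^{2} = 1 \left(11 + X\right) + X^{2} = \left(11 + X\right) + X^{2} = 11 + X + X^{2}$)
$\frac{v{\left(-1 \right)}}{198} + \frac{F{\left(-9 \right)}}{425} = \frac{11 - 1 + \left(-1\right)^{2}}{198} - \frac{19}{425} = \left(11 - 1 + 1\right) \frac{1}{198} - \frac{19}{425} = 11 \cdot \frac{1}{198} - \frac{19}{425} = \frac{1}{18} - \frac{19}{425} = \frac{83}{7650}$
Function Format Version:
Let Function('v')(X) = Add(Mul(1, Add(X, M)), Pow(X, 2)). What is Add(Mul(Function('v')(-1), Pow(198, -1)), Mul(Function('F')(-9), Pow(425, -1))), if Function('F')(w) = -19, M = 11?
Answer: Rational(83, 7650) ≈ 0.010850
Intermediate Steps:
Function('v')(X) = Add(11, X, Pow(X, 2)) (Function('v')(X) = Add(Mul(1, Add(X, 11)), Pow(X, 2)) = Add(Mul(1, Add(11, X)), Pow(X, 2)) = Add(Add(11, X), Pow(X, 2)) = Add(11, X, Pow(X, 2)))
Add(Mul(Function('v')(-1), Pow(198, -1)), Mul(Function('F')(-9), Pow(425, -1))) = Add(Mul(Add(11, -1, Pow(-1, 2)), Pow(198, -1)), Mul(-19, Pow(425, -1))) = Add(Mul(Add(11, -1, 1), Rational(1, 198)), Mul(-19, Rational(1, 425))) = Add(Mul(11, Rational(1, 198)), Rational(-19, 425)) = Add(Rational(1, 18), Rational(-19, 425)) = Rational(83, 7650)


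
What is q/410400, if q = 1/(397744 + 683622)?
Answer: 1/443792606400 ≈ 2.2533e-12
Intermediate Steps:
q = 1/1081366 ≈ 9.2476e-7
q/410400 = (1/1081366)/410400 = (1/1081366)*(1/410400) = 1/443792606400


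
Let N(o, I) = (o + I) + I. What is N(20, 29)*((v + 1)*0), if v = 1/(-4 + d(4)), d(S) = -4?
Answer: 0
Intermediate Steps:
N(o, I) = o + 2*I (N(o, I) = (I + o) + I = o + 2*I)
v = -⅛ (v = 1/(-4 - 4) = 1/(-8) = -⅛ ≈ -0.12500)
N(20, 29)*((v + 1)*0) = (20 + 2*29)*((-⅛ + 1)*0) = (20 + 58)*((7/8)*0) = 78*0 = 0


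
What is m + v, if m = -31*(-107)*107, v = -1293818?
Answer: -938899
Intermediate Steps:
m = 354919 (m = 3317*107 = 354919)
m + v = 354919 - 1293818 = -938899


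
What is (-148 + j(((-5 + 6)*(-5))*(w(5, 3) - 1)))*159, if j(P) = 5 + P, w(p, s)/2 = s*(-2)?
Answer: -12402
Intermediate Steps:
w(p, s) = -4*s (w(p, s) = 2*(s*(-2)) = 2*(-2*s) = -4*s)
(-148 + j(((-5 + 6)*(-5))*(w(5, 3) - 1)))*159 = (-148 + (5 + ((-5 + 6)*(-5))*(-4*3 - 1)))*159 = (-148 + (5 + (1*(-5))*(-12 - 1)))*159 = (-148 + (5 - 5*(-13)))*159 = (-148 + (5 + 65))*159 = (-148 + 70)*159 = -78*159 = -12402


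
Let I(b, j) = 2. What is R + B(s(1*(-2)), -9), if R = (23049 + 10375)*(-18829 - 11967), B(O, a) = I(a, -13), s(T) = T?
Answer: -1029325502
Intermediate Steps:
B(O, a) = 2
R = -1029325504 (R = 33424*(-30796) = -1029325504)
R + B(s(1*(-2)), -9) = -1029325504 + 2 = -1029325502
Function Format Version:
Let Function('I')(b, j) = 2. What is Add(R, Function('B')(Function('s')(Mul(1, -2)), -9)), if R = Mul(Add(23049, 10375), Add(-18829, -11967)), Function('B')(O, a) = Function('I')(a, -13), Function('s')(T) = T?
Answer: -1029325502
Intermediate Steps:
Function('B')(O, a) = 2
R = -1029325504 (R = Mul(33424, -30796) = -1029325504)
Add(R, Function('B')(Function('s')(Mul(1, -2)), -9)) = Add(-1029325504, 2) = -1029325502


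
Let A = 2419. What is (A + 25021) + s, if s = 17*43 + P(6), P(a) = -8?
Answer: 28163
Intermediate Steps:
s = 723 (s = 17*43 - 8 = 731 - 8 = 723)
(A + 25021) + s = (2419 + 25021) + 723 = 27440 + 723 = 28163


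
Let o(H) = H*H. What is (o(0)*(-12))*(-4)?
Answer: 0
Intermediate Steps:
o(H) = H²
(o(0)*(-12))*(-4) = (0²*(-12))*(-4) = (0*(-12))*(-4) = 0*(-4) = 0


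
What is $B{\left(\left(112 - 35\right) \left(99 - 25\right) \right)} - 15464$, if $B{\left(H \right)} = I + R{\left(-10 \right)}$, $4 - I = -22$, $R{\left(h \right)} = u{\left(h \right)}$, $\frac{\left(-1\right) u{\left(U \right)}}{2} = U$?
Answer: $-15418$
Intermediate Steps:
$u{\left(U \right)} = - 2 U$
$R{\left(h \right)} = - 2 h$
$I = 26$ ($I = 4 - -22 = 4 + 22 = 26$)
$B{\left(H \right)} = 46$ ($B{\left(H \right)} = 26 - -20 = 26 + 20 = 46$)
$B{\left(\left(112 - 35\right) \left(99 - 25\right) \right)} - 15464 = 46 - 15464 = -15418$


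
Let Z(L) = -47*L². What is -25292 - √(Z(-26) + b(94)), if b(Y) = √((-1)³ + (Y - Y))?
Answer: -25292 - √(-31772 + I) ≈ -25292.0 - 178.25*I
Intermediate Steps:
b(Y) = I (b(Y) = √(-1 + 0) = √(-1) = I)
-25292 - √(Z(-26) + b(94)) = -25292 - √(-47*(-26)² + I) = -25292 - √(-47*676 + I) = -25292 - √(-31772 + I)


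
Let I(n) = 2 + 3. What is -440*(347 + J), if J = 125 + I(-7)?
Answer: -209880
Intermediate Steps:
I(n) = 5
J = 130 (J = 125 + 5 = 130)
-440*(347 + J) = -440*(347 + 130) = -440*477 = -209880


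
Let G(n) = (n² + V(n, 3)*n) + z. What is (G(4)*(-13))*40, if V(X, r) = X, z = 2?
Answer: -17680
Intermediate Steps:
G(n) = 2 + 2*n² (G(n) = (n² + n*n) + 2 = (n² + n²) + 2 = 2*n² + 2 = 2 + 2*n²)
(G(4)*(-13))*40 = ((2 + 2*4²)*(-13))*40 = ((2 + 2*16)*(-13))*40 = ((2 + 32)*(-13))*40 = (34*(-13))*40 = -442*40 = -17680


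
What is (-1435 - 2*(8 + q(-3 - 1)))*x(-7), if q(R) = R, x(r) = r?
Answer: 10101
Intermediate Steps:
(-1435 - 2*(8 + q(-3 - 1)))*x(-7) = (-1435 - 2*(8 + (-3 - 1)))*(-7) = (-1435 - 2*(8 - 4))*(-7) = (-1435 - 2*4)*(-7) = (-1435 - 8)*(-7) = -1443*(-7) = 10101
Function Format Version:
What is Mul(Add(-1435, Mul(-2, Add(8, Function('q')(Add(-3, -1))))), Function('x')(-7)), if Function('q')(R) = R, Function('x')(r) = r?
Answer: 10101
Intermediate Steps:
Mul(Add(-1435, Mul(-2, Add(8, Function('q')(Add(-3, -1))))), Function('x')(-7)) = Mul(Add(-1435, Mul(-2, Add(8, Add(-3, -1)))), -7) = Mul(Add(-1435, Mul(-2, Add(8, -4))), -7) = Mul(Add(-1435, Mul(-2, 4)), -7) = Mul(Add(-1435, -8), -7) = Mul(-1443, -7) = 10101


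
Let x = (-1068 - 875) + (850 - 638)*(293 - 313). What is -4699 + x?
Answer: -10882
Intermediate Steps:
x = -6183 (x = -1943 + 212*(-20) = -1943 - 4240 = -6183)
-4699 + x = -4699 - 6183 = -10882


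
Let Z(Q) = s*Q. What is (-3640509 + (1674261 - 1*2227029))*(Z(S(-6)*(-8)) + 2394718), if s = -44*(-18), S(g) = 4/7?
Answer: -70185736963914/7 ≈ -1.0027e+13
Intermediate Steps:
S(g) = 4/7 (S(g) = 4*(⅐) = 4/7)
s = 792 (s = -1*(-792) = 792)
Z(Q) = 792*Q
(-3640509 + (1674261 - 1*2227029))*(Z(S(-6)*(-8)) + 2394718) = (-3640509 + (1674261 - 1*2227029))*(792*((4/7)*(-8)) + 2394718) = (-3640509 + (1674261 - 2227029))*(792*(-32/7) + 2394718) = (-3640509 - 552768)*(-25344/7 + 2394718) = -4193277*16737682/7 = -70185736963914/7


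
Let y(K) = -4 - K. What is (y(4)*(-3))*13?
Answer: 312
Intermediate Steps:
(y(4)*(-3))*13 = ((-4 - 1*4)*(-3))*13 = ((-4 - 4)*(-3))*13 = -8*(-3)*13 = 24*13 = 312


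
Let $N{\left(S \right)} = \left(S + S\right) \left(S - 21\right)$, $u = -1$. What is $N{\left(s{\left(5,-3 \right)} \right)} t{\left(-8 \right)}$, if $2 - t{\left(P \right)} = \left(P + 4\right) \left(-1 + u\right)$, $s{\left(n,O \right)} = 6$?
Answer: $1080$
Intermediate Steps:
$t{\left(P \right)} = 10 + 2 P$ ($t{\left(P \right)} = 2 - \left(P + 4\right) \left(-1 - 1\right) = 2 - \left(4 + P\right) \left(-2\right) = 2 - \left(-8 - 2 P\right) = 2 + \left(8 + 2 P\right) = 10 + 2 P$)
$N{\left(S \right)} = 2 S \left(-21 + S\right)$
$N{\left(s{\left(5,-3 \right)} \right)} t{\left(-8 \right)} = 2 \cdot 6 \left(-21 + 6\right) \left(10 + 2 \left(-8\right)\right) = 2 \cdot 6 \left(-15\right) \left(10 - 16\right) = \left(-180\right) \left(-6\right) = 1080$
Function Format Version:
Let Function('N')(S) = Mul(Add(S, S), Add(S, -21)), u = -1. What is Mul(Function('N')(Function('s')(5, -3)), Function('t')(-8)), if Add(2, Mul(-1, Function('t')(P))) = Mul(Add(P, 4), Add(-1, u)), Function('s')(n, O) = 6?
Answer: 1080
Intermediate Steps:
Function('t')(P) = Add(10, Mul(2, P)) (Function('t')(P) = Add(2, Mul(-1, Mul(Add(P, 4), Add(-1, -1)))) = Add(2, Mul(-1, Mul(Add(4, P), -2))) = Add(2, Mul(-1, Add(-8, Mul(-2, P)))) = Add(2, Add(8, Mul(2, P))) = Add(10, Mul(2, P)))
Function('N')(S) = Mul(2, S, Add(-21, S)) (Function('N')(S) = Mul(Mul(2, S), Add(-21, S)) = Mul(2, S, Add(-21, S)))
Mul(Function('N')(Function('s')(5, -3)), Function('t')(-8)) = Mul(Mul(2, 6, Add(-21, 6)), Add(10, Mul(2, -8))) = Mul(Mul(2, 6, -15), Add(10, -16)) = Mul(-180, -6) = 1080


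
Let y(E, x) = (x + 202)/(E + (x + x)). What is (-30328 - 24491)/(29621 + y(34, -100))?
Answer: -4549977/2458492 ≈ -1.8507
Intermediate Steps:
y(E, x) = (202 + x)/(E + 2*x)
(-30328 - 24491)/(29621 + y(34, -100)) = (-30328 - 24491)/(29621 + (202 - 100)/(34 + 2*(-100))) = -54819/(29621 + 102/(34 - 200)) = -54819/(29621 + 102/(-166)) = -54819/(29621 - 1/166*102) = -54819/(29621 - 51/83) = -54819/2458492/83 = -54819*83/2458492 = -4549977/2458492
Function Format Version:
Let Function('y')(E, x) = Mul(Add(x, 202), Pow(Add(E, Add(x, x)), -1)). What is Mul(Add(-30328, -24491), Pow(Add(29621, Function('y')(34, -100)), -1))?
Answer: Rational(-4549977, 2458492) ≈ -1.8507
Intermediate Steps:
Function('y')(E, x) = Mul(Pow(Add(E, Mul(2, x)), -1), Add(202, x)) (Function('y')(E, x) = Mul(Add(202, x), Pow(Add(E, Mul(2, x)), -1)) = Mul(Pow(Add(E, Mul(2, x)), -1), Add(202, x)))
Mul(Add(-30328, -24491), Pow(Add(29621, Function('y')(34, -100)), -1)) = Mul(Add(-30328, -24491), Pow(Add(29621, Mul(Pow(Add(34, Mul(2, -100)), -1), Add(202, -100))), -1)) = Mul(-54819, Pow(Add(29621, Mul(Pow(Add(34, -200), -1), 102)), -1)) = Mul(-54819, Pow(Add(29621, Mul(Pow(-166, -1), 102)), -1)) = Mul(-54819, Pow(Add(29621, Mul(Rational(-1, 166), 102)), -1)) = Mul(-54819, Pow(Add(29621, Rational(-51, 83)), -1)) = Mul(-54819, Pow(Rational(2458492, 83), -1)) = Mul(-54819, Rational(83, 2458492)) = Rational(-4549977, 2458492)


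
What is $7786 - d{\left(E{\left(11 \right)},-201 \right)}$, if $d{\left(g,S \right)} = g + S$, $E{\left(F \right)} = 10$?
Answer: $7977$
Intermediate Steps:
$d{\left(g,S \right)} = S + g$
$7786 - d{\left(E{\left(11 \right)},-201 \right)} = 7786 - \left(-201 + 10\right) = 7786 - -191 = 7786 + 191 = 7977$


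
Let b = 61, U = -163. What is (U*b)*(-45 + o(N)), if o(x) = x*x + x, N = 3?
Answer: 328119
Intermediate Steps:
o(x) = x + x**2 (o(x) = x**2 + x = x + x**2)
(U*b)*(-45 + o(N)) = (-163*61)*(-45 + 3*(1 + 3)) = -9943*(-45 + 3*4) = -9943*(-45 + 12) = -9943*(-33) = 328119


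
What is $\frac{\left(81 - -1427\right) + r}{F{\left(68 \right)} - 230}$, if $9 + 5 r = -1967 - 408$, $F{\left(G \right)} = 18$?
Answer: $- \frac{1289}{265} \approx -4.8642$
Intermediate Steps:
$r = - \frac{2384}{5}$ ($r = - \frac{9}{5} + \frac{-1967 - 408}{5} = - \frac{9}{5} + \frac{1}{5} \left(-2375\right) = - \frac{9}{5} - 475 = - \frac{2384}{5} \approx -476.8$)
$\frac{\left(81 - -1427\right) + r}{F{\left(68 \right)} - 230} = \frac{\left(81 - -1427\right) - \frac{2384}{5}}{18 - 230} = \frac{\left(81 + 1427\right) - \frac{2384}{5}}{-212} = \left(1508 - \frac{2384}{5}\right) \left(- \frac{1}{212}\right) = \frac{5156}{5} \left(- \frac{1}{212}\right) = - \frac{1289}{265}$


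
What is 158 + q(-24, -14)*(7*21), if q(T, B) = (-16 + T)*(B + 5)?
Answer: 53078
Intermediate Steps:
q(T, B) = (-16 + T)*(5 + B)
158 + q(-24, -14)*(7*21) = 158 + (-80 - 16*(-14) + 5*(-24) - 14*(-24))*(7*21) = 158 + (-80 + 224 - 120 + 336)*147 = 158 + 360*147 = 158 + 52920 = 53078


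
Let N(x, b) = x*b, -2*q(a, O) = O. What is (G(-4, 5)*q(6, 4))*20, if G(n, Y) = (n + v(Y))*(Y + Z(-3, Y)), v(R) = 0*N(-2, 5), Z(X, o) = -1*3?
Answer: 320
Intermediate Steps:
Z(X, o) = -3
q(a, O) = -O/2
N(x, b) = b*x
v(R) = 0 (v(R) = 0*(5*(-2)) = 0*(-10) = 0)
G(n, Y) = n*(-3 + Y) (G(n, Y) = (n + 0)*(Y - 3) = n*(-3 + Y))
(G(-4, 5)*q(6, 4))*20 = ((-4*(-3 + 5))*(-½*4))*20 = (-4*2*(-2))*20 = -8*(-2)*20 = 16*20 = 320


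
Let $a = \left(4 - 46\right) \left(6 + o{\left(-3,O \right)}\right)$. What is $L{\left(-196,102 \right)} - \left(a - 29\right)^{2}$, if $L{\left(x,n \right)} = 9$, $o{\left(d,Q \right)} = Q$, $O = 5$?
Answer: $-241072$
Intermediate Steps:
$a = -462$ ($a = \left(4 - 46\right) \left(6 + 5\right) = \left(-42\right) 11 = -462$)
$L{\left(-196,102 \right)} - \left(a - 29\right)^{2} = 9 - \left(-462 - 29\right)^{2} = 9 - \left(-491\right)^{2} = 9 - 241081 = -241072$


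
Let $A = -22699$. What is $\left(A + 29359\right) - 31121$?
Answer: $-24461$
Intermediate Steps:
$\left(A + 29359\right) - 31121 = \left(-22699 + 29359\right) - 31121 = 6660 - 31121 = -24461$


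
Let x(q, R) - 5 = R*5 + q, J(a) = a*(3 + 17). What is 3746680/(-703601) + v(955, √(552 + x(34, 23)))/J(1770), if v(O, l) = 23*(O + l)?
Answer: -23435575207/4981495080 + 23*√706/35400 ≈ -4.6873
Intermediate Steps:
J(a) = 20*a (J(a) = a*20 = 20*a)
x(q, R) = 5 + q + 5*R (x(q, R) = 5 + (R*5 + q) = 5 + (5*R + q) = 5 + (q + 5*R) = 5 + q + 5*R)
v(O, l) = 23*O + 23*l
3746680/(-703601) + v(955, √(552 + x(34, 23)))/J(1770) = 3746680/(-703601) + (23*955 + 23*√(552 + (5 + 34 + 5*23)))/((20*1770)) = 3746680*(-1/703601) + (21965 + 23*√(552 + (5 + 34 + 115)))/35400 = -3746680/703601 + (21965 + 23*√(552 + 154))*(1/35400) = -3746680/703601 + (21965 + 23*√706)*(1/35400) = -3746680/703601 + (4393/7080 + 23*√706/35400) = -23435575207/4981495080 + 23*√706/35400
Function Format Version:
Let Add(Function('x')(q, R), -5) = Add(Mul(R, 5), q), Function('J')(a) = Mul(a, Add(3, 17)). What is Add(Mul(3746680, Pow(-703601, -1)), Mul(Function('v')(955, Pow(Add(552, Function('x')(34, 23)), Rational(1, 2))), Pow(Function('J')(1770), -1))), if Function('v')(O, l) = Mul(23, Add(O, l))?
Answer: Add(Rational(-23435575207, 4981495080), Mul(Rational(23, 35400), Pow(706, Rational(1, 2)))) ≈ -4.6873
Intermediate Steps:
Function('J')(a) = Mul(20, a) (Function('J')(a) = Mul(a, 20) = Mul(20, a))
Function('x')(q, R) = Add(5, q, Mul(5, R)) (Function('x')(q, R) = Add(5, Add(Mul(R, 5), q)) = Add(5, Add(Mul(5, R), q)) = Add(5, Add(q, Mul(5, R))) = Add(5, q, Mul(5, R)))
Function('v')(O, l) = Add(Mul(23, O), Mul(23, l))
Add(Mul(3746680, Pow(-703601, -1)), Mul(Function('v')(955, Pow(Add(552, Function('x')(34, 23)), Rational(1, 2))), Pow(Function('J')(1770), -1))) = Add(Mul(3746680, Pow(-703601, -1)), Mul(Add(Mul(23, 955), Mul(23, Pow(Add(552, Add(5, 34, Mul(5, 23))), Rational(1, 2)))), Pow(Mul(20, 1770), -1))) = Add(Mul(3746680, Rational(-1, 703601)), Mul(Add(21965, Mul(23, Pow(Add(552, Add(5, 34, 115)), Rational(1, 2)))), Pow(35400, -1))) = Add(Rational(-3746680, 703601), Mul(Add(21965, Mul(23, Pow(Add(552, 154), Rational(1, 2)))), Rational(1, 35400))) = Add(Rational(-3746680, 703601), Mul(Add(21965, Mul(23, Pow(706, Rational(1, 2)))), Rational(1, 35400))) = Add(Rational(-3746680, 703601), Add(Rational(4393, 7080), Mul(Rational(23, 35400), Pow(706, Rational(1, 2))))) = Add(Rational(-23435575207, 4981495080), Mul(Rational(23, 35400), Pow(706, Rational(1, 2))))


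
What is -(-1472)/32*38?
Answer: 1748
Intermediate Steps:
-(-1472)/32*38 = -32*(-23/16)*38 = 46*38 = 1748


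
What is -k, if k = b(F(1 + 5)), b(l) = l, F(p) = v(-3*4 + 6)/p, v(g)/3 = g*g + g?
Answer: -15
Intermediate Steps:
v(g) = 3*g + 3*g² (v(g) = 3*(g*g + g) = 3*(g² + g) = 3*(g + g²) = 3*g + 3*g²)
F(p) = 90/p (F(p) = (3*(-3*4 + 6)*(1 + (-3*4 + 6)))/p = (3*(-12 + 6)*(1 + (-12 + 6)))/p = (3*(-6)*(1 - 6))/p = (3*(-6)*(-5))/p = 90/p)
k = 15 (k = 90/(1 + 5) = 90/6 = 90*(⅙) = 15)
-k = -1*15 = -15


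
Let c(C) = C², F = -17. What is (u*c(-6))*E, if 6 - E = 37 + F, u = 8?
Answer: -4032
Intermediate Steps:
E = -14 (E = 6 - (37 - 17) = 6 - 1*20 = 6 - 20 = -14)
(u*c(-6))*E = (8*(-6)²)*(-14) = (8*36)*(-14) = 288*(-14) = -4032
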